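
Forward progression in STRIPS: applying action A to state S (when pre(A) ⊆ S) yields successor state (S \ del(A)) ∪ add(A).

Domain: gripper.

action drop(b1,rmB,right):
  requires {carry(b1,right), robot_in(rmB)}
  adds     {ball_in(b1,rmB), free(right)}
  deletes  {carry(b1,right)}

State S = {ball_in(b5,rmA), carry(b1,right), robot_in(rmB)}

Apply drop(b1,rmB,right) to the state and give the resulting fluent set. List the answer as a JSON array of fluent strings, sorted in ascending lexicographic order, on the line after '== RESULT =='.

Compute (S \ del) ∪ add:
  pre ⊆ S: {carry(b1,right), robot_in(rmB)} ⊆ S  — applicable
  S \ del = {ball_in(b5,rmA), robot_in(rmB)}
  ∪ add   = {ball_in(b1,rmB), ball_in(b5,rmA), free(right), robot_in(rmB)}

== RESULT ==
["ball_in(b1,rmB)", "ball_in(b5,rmA)", "free(right)", "robot_in(rmB)"]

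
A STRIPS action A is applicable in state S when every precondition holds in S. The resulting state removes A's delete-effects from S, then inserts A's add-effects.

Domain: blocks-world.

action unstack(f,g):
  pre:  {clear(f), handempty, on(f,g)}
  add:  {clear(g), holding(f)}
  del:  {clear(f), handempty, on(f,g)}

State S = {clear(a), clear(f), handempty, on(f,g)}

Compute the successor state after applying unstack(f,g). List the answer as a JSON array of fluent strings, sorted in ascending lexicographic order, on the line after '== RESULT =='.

Compute (S \ del) ∪ add:
  pre ⊆ S: {clear(f), handempty, on(f,g)} ⊆ S  — applicable
  S \ del = {clear(a)}
  ∪ add   = {clear(a), clear(g), holding(f)}

== RESULT ==
["clear(a)", "clear(g)", "holding(f)"]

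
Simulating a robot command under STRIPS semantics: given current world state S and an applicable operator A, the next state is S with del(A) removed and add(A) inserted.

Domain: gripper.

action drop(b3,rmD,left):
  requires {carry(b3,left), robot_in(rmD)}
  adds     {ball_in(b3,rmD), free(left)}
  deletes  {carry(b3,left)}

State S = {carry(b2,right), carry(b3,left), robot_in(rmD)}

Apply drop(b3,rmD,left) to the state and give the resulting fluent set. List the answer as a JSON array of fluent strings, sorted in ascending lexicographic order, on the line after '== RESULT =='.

Compute (S \ del) ∪ add:
  pre ⊆ S: {carry(b3,left), robot_in(rmD)} ⊆ S  — applicable
  S \ del = {carry(b2,right), robot_in(rmD)}
  ∪ add   = {ball_in(b3,rmD), carry(b2,right), free(left), robot_in(rmD)}

== RESULT ==
["ball_in(b3,rmD)", "carry(b2,right)", "free(left)", "robot_in(rmD)"]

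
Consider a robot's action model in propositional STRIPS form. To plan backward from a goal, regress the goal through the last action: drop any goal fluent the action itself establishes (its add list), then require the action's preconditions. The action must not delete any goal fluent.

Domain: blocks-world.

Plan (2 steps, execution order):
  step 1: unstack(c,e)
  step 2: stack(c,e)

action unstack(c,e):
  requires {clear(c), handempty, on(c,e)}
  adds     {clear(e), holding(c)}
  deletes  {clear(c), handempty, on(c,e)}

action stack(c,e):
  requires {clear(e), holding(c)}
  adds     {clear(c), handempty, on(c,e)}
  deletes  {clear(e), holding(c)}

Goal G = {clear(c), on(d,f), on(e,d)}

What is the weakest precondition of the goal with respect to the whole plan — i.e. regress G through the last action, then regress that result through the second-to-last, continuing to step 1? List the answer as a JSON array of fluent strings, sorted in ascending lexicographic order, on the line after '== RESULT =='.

Regress step by step:
  through step 2 (stack(c,e)): drop {clear(c)}, keep {on(d,f), on(e,d)}, require {clear(e), holding(c)}
    → {clear(e), holding(c), on(d,f), on(e,d)}
  through step 1 (unstack(c,e)): drop {clear(e), holding(c)}, keep {on(d,f), on(e,d)}, require {clear(c), handempty, on(c,e)}
    → {clear(c), handempty, on(c,e), on(d,f), on(e,d)}

== RESULT ==
["clear(c)", "handempty", "on(c,e)", "on(d,f)", "on(e,d)"]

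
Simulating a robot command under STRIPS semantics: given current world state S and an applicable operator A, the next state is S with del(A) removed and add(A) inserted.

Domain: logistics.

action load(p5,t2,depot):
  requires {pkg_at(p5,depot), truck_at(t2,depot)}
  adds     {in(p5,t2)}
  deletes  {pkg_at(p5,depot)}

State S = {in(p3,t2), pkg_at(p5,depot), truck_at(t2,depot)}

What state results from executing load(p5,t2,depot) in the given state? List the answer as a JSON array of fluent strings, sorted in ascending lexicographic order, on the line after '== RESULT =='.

Compute (S \ del) ∪ add:
  pre ⊆ S: {pkg_at(p5,depot), truck_at(t2,depot)} ⊆ S  — applicable
  S \ del = {in(p3,t2), truck_at(t2,depot)}
  ∪ add   = {in(p3,t2), in(p5,t2), truck_at(t2,depot)}

== RESULT ==
["in(p3,t2)", "in(p5,t2)", "truck_at(t2,depot)"]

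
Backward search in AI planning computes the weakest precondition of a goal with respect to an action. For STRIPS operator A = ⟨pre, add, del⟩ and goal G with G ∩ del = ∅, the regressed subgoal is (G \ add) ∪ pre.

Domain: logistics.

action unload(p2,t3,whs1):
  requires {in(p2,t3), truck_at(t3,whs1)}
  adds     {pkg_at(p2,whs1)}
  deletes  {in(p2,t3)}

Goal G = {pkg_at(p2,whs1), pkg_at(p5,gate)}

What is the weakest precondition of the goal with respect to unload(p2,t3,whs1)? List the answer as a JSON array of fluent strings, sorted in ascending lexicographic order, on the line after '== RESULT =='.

Compute (G \ add) ∪ pre:
  G ∩ del = {}  (empty — regression defined)
  G \ add = {pkg_at(p2,whs1), pkg_at(p5,gate)} \ {pkg_at(p2,whs1)} = {pkg_at(p5,gate)}
  ∪ pre   = {pkg_at(p5,gate)} ∪ {in(p2,t3), truck_at(t3,whs1)}
          = {in(p2,t3), pkg_at(p5,gate), truck_at(t3,whs1)}

== RESULT ==
["in(p2,t3)", "pkg_at(p5,gate)", "truck_at(t3,whs1)"]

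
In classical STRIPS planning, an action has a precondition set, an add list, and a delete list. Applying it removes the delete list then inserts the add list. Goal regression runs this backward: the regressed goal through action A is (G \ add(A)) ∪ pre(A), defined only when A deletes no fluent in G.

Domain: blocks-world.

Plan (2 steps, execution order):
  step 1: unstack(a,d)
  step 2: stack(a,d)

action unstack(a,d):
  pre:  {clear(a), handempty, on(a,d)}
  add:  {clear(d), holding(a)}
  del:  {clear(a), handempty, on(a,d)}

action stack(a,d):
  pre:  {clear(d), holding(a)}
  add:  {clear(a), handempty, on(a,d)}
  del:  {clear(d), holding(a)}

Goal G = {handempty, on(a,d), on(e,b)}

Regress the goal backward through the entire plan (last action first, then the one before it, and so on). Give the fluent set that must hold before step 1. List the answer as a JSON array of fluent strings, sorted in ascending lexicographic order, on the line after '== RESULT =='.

Work backward from the goal:
  through step 2 (stack(a,d)): drop {handempty, on(a,d)}, keep {on(e,b)}, require {clear(d), holding(a)}
    → {clear(d), holding(a), on(e,b)}
  through step 1 (unstack(a,d)): drop {clear(d), holding(a)}, keep {on(e,b)}, require {clear(a), handempty, on(a,d)}
    → {clear(a), handempty, on(a,d), on(e,b)}

== RESULT ==
["clear(a)", "handempty", "on(a,d)", "on(e,b)"]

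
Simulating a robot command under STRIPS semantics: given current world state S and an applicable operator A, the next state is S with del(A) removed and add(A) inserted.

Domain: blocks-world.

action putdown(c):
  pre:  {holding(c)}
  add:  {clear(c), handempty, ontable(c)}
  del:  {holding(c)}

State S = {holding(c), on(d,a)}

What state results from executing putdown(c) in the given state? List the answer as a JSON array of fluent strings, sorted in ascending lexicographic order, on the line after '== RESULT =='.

Compute (S \ del) ∪ add:
  pre ⊆ S: {holding(c)} ⊆ S  — applicable
  S \ del = {on(d,a)}
  ∪ add   = {clear(c), handempty, on(d,a), ontable(c)}

== RESULT ==
["clear(c)", "handempty", "on(d,a)", "ontable(c)"]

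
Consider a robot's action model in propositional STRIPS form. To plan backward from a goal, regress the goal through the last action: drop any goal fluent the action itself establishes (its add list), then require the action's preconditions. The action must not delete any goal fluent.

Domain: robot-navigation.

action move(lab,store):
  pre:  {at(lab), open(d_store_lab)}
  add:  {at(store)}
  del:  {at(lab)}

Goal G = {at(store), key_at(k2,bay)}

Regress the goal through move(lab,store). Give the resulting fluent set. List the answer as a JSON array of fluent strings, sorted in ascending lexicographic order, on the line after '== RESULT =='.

Compute (G \ add) ∪ pre:
  G ∩ del = {}  (empty — regression defined)
  G \ add = {at(store), key_at(k2,bay)} \ {at(store)} = {key_at(k2,bay)}
  ∪ pre   = {key_at(k2,bay)} ∪ {at(lab), open(d_store_lab)}
          = {at(lab), key_at(k2,bay), open(d_store_lab)}

== RESULT ==
["at(lab)", "key_at(k2,bay)", "open(d_store_lab)"]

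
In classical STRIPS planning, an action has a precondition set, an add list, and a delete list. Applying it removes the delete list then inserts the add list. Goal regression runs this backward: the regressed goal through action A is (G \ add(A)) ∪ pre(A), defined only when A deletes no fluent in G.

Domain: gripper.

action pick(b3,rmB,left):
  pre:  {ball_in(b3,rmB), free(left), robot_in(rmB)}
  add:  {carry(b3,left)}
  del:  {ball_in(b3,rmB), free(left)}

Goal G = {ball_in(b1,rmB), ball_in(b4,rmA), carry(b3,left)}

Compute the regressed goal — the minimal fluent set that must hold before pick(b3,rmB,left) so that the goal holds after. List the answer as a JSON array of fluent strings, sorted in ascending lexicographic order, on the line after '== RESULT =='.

Compute (G \ add) ∪ pre:
  G ∩ del = {}  (empty — regression defined)
  G \ add = {ball_in(b1,rmB), ball_in(b4,rmA), carry(b3,left)} \ {carry(b3,left)} = {ball_in(b1,rmB), ball_in(b4,rmA)}
  ∪ pre   = {ball_in(b1,rmB), ball_in(b4,rmA)} ∪ {ball_in(b3,rmB), free(left), robot_in(rmB)}
          = {ball_in(b1,rmB), ball_in(b3,rmB), ball_in(b4,rmA), free(left), robot_in(rmB)}

== RESULT ==
["ball_in(b1,rmB)", "ball_in(b3,rmB)", "ball_in(b4,rmA)", "free(left)", "robot_in(rmB)"]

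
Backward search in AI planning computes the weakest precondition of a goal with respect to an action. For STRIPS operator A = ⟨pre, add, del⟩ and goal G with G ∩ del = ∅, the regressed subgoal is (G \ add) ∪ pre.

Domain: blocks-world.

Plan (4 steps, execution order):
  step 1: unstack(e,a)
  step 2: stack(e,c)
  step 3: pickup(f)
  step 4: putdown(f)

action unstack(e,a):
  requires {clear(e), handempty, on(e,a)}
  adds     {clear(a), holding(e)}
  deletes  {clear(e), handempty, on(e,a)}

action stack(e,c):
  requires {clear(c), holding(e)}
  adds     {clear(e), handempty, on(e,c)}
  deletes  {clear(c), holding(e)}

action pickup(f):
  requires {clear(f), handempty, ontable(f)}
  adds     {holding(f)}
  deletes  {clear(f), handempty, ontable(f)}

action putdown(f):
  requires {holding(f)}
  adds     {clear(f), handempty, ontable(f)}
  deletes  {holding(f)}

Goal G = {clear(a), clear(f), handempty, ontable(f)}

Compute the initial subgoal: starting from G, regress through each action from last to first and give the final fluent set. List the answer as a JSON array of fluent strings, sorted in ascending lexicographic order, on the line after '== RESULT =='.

Work backward from the goal:
  through step 4 (putdown(f)): drop {clear(f), handempty, ontable(f)}, keep {clear(a)}, require {holding(f)}
    → {clear(a), holding(f)}
  through step 3 (pickup(f)): drop {holding(f)}, keep {clear(a)}, require {clear(f), handempty, ontable(f)}
    → {clear(a), clear(f), handempty, ontable(f)}
  through step 2 (stack(e,c)): drop {handempty}, keep {clear(a), clear(f), ontable(f)}, require {clear(c), holding(e)}
    → {clear(a), clear(c), clear(f), holding(e), ontable(f)}
  through step 1 (unstack(e,a)): drop {clear(a), holding(e)}, keep {clear(c), clear(f), ontable(f)}, require {clear(e), handempty, on(e,a)}
    → {clear(c), clear(e), clear(f), handempty, on(e,a), ontable(f)}

== RESULT ==
["clear(c)", "clear(e)", "clear(f)", "handempty", "on(e,a)", "ontable(f)"]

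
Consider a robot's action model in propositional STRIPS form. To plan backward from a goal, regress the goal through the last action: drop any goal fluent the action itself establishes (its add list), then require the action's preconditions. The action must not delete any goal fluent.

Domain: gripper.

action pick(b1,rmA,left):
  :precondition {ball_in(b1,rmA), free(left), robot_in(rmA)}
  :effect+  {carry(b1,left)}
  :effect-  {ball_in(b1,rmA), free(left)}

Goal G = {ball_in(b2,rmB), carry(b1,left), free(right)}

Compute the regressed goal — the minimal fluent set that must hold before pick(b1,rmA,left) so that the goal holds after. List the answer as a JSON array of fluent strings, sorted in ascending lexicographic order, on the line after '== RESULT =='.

Compute (G \ add) ∪ pre:
  G ∩ del = {}  (empty — regression defined)
  G \ add = {ball_in(b2,rmB), carry(b1,left), free(right)} \ {carry(b1,left)} = {ball_in(b2,rmB), free(right)}
  ∪ pre   = {ball_in(b2,rmB), free(right)} ∪ {ball_in(b1,rmA), free(left), robot_in(rmA)}
          = {ball_in(b1,rmA), ball_in(b2,rmB), free(left), free(right), robot_in(rmA)}

== RESULT ==
["ball_in(b1,rmA)", "ball_in(b2,rmB)", "free(left)", "free(right)", "robot_in(rmA)"]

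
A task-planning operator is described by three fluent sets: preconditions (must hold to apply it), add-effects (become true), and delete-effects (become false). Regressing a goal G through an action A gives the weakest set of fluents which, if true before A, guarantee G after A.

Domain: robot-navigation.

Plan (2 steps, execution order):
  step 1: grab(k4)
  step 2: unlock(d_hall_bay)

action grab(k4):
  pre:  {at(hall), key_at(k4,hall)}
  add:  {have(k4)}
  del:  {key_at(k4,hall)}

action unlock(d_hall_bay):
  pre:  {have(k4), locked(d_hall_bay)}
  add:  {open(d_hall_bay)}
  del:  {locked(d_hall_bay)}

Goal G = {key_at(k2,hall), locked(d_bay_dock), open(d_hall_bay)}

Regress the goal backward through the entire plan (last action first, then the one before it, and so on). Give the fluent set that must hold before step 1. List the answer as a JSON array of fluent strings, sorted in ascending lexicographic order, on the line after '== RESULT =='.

Work backward from the goal:
  through step 2 (unlock(d_hall_bay)): drop {open(d_hall_bay)}, keep {key_at(k2,hall), locked(d_bay_dock)}, require {have(k4), locked(d_hall_bay)}
    → {have(k4), key_at(k2,hall), locked(d_bay_dock), locked(d_hall_bay)}
  through step 1 (grab(k4)): drop {have(k4)}, keep {key_at(k2,hall), locked(d_bay_dock), locked(d_hall_bay)}, require {at(hall), key_at(k4,hall)}
    → {at(hall), key_at(k2,hall), key_at(k4,hall), locked(d_bay_dock), locked(d_hall_bay)}

== RESULT ==
["at(hall)", "key_at(k2,hall)", "key_at(k4,hall)", "locked(d_bay_dock)", "locked(d_hall_bay)"]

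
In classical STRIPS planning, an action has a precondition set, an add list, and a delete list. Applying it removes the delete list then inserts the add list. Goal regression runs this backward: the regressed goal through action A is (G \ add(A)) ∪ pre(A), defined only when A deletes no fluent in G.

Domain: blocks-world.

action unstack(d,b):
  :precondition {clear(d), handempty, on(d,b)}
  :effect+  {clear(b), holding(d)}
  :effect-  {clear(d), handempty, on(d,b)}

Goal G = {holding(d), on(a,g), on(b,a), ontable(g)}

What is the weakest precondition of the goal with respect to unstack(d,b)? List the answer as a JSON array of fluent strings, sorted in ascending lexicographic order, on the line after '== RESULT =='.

Compute (G \ add) ∪ pre:
  G ∩ del = {}  (empty — regression defined)
  G \ add = {holding(d), on(a,g), on(b,a), ontable(g)} \ {clear(b), holding(d)} = {on(a,g), on(b,a), ontable(g)}
  ∪ pre   = {on(a,g), on(b,a), ontable(g)} ∪ {clear(d), handempty, on(d,b)}
          = {clear(d), handempty, on(a,g), on(b,a), on(d,b), ontable(g)}

== RESULT ==
["clear(d)", "handempty", "on(a,g)", "on(b,a)", "on(d,b)", "ontable(g)"]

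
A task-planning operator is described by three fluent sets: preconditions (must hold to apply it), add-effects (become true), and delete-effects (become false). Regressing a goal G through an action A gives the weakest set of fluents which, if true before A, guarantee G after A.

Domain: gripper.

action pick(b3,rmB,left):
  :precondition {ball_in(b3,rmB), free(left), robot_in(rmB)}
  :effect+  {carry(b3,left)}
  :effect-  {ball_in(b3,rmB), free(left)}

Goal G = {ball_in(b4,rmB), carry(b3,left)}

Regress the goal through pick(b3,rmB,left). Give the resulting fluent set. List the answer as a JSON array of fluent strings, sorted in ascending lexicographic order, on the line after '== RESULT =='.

Compute (G \ add) ∪ pre:
  G ∩ del = {}  (empty — regression defined)
  G \ add = {ball_in(b4,rmB), carry(b3,left)} \ {carry(b3,left)} = {ball_in(b4,rmB)}
  ∪ pre   = {ball_in(b4,rmB)} ∪ {ball_in(b3,rmB), free(left), robot_in(rmB)}
          = {ball_in(b3,rmB), ball_in(b4,rmB), free(left), robot_in(rmB)}

== RESULT ==
["ball_in(b3,rmB)", "ball_in(b4,rmB)", "free(left)", "robot_in(rmB)"]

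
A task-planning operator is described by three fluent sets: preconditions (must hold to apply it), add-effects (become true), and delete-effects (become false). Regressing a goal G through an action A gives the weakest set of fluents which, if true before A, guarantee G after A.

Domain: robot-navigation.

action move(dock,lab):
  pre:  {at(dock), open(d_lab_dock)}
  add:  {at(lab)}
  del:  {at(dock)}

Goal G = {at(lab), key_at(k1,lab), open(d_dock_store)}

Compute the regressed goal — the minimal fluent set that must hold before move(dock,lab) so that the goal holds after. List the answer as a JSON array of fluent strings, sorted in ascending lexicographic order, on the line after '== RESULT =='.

Regress:
  G ∩ del = {}  (empty — regression defined)
  G \ add = {at(lab), key_at(k1,lab), open(d_dock_store)} \ {at(lab)} = {key_at(k1,lab), open(d_dock_store)}
  ∪ pre   = {key_at(k1,lab), open(d_dock_store)} ∪ {at(dock), open(d_lab_dock)}
          = {at(dock), key_at(k1,lab), open(d_dock_store), open(d_lab_dock)}

== RESULT ==
["at(dock)", "key_at(k1,lab)", "open(d_dock_store)", "open(d_lab_dock)"]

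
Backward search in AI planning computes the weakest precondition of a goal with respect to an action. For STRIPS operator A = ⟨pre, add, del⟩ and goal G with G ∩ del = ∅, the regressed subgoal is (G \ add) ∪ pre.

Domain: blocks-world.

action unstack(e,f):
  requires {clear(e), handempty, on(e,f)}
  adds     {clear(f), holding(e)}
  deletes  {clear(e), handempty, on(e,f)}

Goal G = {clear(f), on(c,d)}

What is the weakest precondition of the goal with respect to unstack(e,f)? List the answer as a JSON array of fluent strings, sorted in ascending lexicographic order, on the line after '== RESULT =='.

Regress:
  G ∩ del = {}  (empty — regression defined)
  G \ add = {clear(f), on(c,d)} \ {clear(f), holding(e)} = {on(c,d)}
  ∪ pre   = {on(c,d)} ∪ {clear(e), handempty, on(e,f)}
          = {clear(e), handempty, on(c,d), on(e,f)}

== RESULT ==
["clear(e)", "handempty", "on(c,d)", "on(e,f)"]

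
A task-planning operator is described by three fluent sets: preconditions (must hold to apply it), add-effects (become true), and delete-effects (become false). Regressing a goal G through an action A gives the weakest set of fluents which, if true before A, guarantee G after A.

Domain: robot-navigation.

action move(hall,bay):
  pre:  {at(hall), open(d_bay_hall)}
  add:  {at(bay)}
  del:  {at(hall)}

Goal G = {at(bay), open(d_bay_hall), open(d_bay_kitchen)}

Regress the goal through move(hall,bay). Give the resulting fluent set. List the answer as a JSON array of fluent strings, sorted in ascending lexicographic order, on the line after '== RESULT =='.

Regress:
  G ∩ del = {}  (empty — regression defined)
  G \ add = {at(bay), open(d_bay_hall), open(d_bay_kitchen)} \ {at(bay)} = {open(d_bay_hall), open(d_bay_kitchen)}
  ∪ pre   = {open(d_bay_hall), open(d_bay_kitchen)} ∪ {at(hall), open(d_bay_hall)}
          = {at(hall), open(d_bay_hall), open(d_bay_kitchen)}

== RESULT ==
["at(hall)", "open(d_bay_hall)", "open(d_bay_kitchen)"]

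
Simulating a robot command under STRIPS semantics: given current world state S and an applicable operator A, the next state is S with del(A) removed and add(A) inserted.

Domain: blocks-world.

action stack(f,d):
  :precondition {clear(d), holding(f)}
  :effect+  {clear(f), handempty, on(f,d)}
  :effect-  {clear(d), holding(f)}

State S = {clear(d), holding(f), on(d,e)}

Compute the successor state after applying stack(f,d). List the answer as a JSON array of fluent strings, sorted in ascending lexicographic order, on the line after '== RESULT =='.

Compute (S \ del) ∪ add:
  pre ⊆ S: {clear(d), holding(f)} ⊆ S  — applicable
  S \ del = {on(d,e)}
  ∪ add   = {clear(f), handempty, on(d,e), on(f,d)}

== RESULT ==
["clear(f)", "handempty", "on(d,e)", "on(f,d)"]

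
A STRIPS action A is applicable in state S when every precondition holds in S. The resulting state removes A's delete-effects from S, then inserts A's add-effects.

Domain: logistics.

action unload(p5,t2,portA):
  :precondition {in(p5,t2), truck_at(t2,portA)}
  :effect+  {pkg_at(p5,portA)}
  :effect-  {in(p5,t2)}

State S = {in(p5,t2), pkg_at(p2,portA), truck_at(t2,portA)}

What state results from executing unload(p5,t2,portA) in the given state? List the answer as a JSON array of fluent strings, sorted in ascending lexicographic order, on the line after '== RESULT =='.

Progress:
  pre ⊆ S: {in(p5,t2), truck_at(t2,portA)} ⊆ S  — applicable
  S \ del = {pkg_at(p2,portA), truck_at(t2,portA)}
  ∪ add   = {pkg_at(p2,portA), pkg_at(p5,portA), truck_at(t2,portA)}

== RESULT ==
["pkg_at(p2,portA)", "pkg_at(p5,portA)", "truck_at(t2,portA)"]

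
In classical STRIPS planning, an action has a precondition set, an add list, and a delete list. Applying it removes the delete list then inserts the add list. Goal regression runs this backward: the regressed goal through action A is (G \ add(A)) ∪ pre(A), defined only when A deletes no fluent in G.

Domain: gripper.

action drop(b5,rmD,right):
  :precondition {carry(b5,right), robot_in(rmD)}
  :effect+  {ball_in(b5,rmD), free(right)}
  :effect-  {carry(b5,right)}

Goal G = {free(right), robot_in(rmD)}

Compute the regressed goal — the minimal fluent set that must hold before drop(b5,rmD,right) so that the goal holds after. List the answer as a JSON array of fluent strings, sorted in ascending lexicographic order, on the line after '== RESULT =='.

Compute (G \ add) ∪ pre:
  G ∩ del = {}  (empty — regression defined)
  G \ add = {free(right), robot_in(rmD)} \ {ball_in(b5,rmD), free(right)} = {robot_in(rmD)}
  ∪ pre   = {robot_in(rmD)} ∪ {carry(b5,right), robot_in(rmD)}
          = {carry(b5,right), robot_in(rmD)}

== RESULT ==
["carry(b5,right)", "robot_in(rmD)"]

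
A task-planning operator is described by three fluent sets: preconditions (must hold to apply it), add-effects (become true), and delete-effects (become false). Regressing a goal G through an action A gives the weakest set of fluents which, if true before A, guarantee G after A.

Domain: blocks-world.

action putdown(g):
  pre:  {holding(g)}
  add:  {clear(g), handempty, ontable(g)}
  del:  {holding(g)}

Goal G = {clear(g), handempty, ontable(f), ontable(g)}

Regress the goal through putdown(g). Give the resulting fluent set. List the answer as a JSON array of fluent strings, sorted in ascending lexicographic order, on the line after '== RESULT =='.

Regress:
  G ∩ del = {}  (empty — regression defined)
  G \ add = {clear(g), handempty, ontable(f), ontable(g)} \ {clear(g), handempty, ontable(g)} = {ontable(f)}
  ∪ pre   = {ontable(f)} ∪ {holding(g)}
          = {holding(g), ontable(f)}

== RESULT ==
["holding(g)", "ontable(f)"]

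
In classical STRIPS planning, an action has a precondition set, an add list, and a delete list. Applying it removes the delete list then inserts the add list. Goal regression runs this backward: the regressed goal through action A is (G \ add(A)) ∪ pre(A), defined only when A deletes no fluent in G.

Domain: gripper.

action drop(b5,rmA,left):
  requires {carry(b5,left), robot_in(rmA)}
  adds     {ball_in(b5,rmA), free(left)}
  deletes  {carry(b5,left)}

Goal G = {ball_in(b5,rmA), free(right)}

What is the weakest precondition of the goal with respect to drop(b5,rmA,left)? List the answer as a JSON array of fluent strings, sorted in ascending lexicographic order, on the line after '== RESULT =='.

Regress:
  G ∩ del = {}  (empty — regression defined)
  G \ add = {ball_in(b5,rmA), free(right)} \ {ball_in(b5,rmA), free(left)} = {free(right)}
  ∪ pre   = {free(right)} ∪ {carry(b5,left), robot_in(rmA)}
          = {carry(b5,left), free(right), robot_in(rmA)}

== RESULT ==
["carry(b5,left)", "free(right)", "robot_in(rmA)"]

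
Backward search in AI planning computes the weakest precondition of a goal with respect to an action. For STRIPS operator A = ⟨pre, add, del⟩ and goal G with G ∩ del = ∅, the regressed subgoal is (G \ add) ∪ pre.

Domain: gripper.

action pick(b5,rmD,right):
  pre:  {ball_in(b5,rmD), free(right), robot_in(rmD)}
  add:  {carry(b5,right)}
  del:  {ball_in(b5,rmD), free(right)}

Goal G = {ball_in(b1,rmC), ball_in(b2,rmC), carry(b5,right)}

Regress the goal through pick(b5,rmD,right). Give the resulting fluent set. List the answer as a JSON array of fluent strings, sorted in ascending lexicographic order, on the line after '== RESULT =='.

Compute (G \ add) ∪ pre:
  G ∩ del = {}  (empty — regression defined)
  G \ add = {ball_in(b1,rmC), ball_in(b2,rmC), carry(b5,right)} \ {carry(b5,right)} = {ball_in(b1,rmC), ball_in(b2,rmC)}
  ∪ pre   = {ball_in(b1,rmC), ball_in(b2,rmC)} ∪ {ball_in(b5,rmD), free(right), robot_in(rmD)}
          = {ball_in(b1,rmC), ball_in(b2,rmC), ball_in(b5,rmD), free(right), robot_in(rmD)}

== RESULT ==
["ball_in(b1,rmC)", "ball_in(b2,rmC)", "ball_in(b5,rmD)", "free(right)", "robot_in(rmD)"]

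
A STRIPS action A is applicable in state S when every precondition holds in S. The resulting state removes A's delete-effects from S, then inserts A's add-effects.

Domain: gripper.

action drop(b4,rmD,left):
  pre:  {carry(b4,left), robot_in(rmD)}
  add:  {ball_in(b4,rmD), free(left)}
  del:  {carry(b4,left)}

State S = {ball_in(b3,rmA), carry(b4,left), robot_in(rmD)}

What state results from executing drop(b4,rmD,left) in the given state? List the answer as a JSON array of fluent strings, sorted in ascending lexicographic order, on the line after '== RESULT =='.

Progress:
  pre ⊆ S: {carry(b4,left), robot_in(rmD)} ⊆ S  — applicable
  S \ del = {ball_in(b3,rmA), robot_in(rmD)}
  ∪ add   = {ball_in(b3,rmA), ball_in(b4,rmD), free(left), robot_in(rmD)}

== RESULT ==
["ball_in(b3,rmA)", "ball_in(b4,rmD)", "free(left)", "robot_in(rmD)"]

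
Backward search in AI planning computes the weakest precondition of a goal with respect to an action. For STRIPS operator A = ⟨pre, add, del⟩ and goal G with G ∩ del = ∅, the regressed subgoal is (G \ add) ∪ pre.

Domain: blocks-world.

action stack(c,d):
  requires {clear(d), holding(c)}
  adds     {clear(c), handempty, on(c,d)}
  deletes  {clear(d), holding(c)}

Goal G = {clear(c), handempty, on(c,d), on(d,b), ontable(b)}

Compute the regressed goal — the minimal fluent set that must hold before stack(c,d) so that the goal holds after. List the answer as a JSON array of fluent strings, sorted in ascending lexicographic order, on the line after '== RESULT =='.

Regress:
  G ∩ del = {}  (empty — regression defined)
  G \ add = {clear(c), handempty, on(c,d), on(d,b), ontable(b)} \ {clear(c), handempty, on(c,d)} = {on(d,b), ontable(b)}
  ∪ pre   = {on(d,b), ontable(b)} ∪ {clear(d), holding(c)}
          = {clear(d), holding(c), on(d,b), ontable(b)}

== RESULT ==
["clear(d)", "holding(c)", "on(d,b)", "ontable(b)"]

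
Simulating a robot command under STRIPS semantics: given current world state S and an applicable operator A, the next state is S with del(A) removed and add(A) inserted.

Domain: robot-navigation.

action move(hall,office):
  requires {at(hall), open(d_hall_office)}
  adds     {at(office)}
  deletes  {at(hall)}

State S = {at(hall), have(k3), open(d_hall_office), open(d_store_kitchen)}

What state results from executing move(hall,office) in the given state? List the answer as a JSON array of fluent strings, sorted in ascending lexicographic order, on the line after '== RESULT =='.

Progress:
  pre ⊆ S: {at(hall), open(d_hall_office)} ⊆ S  — applicable
  S \ del = {have(k3), open(d_hall_office), open(d_store_kitchen)}
  ∪ add   = {at(office), have(k3), open(d_hall_office), open(d_store_kitchen)}

== RESULT ==
["at(office)", "have(k3)", "open(d_hall_office)", "open(d_store_kitchen)"]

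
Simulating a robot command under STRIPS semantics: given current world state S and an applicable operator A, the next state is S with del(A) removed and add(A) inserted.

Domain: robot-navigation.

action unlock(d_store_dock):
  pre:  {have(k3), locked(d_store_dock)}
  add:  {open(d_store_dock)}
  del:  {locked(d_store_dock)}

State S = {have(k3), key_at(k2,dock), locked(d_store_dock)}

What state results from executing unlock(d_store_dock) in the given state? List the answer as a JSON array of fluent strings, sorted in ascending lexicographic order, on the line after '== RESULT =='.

Progress:
  pre ⊆ S: {have(k3), locked(d_store_dock)} ⊆ S  — applicable
  S \ del = {have(k3), key_at(k2,dock)}
  ∪ add   = {have(k3), key_at(k2,dock), open(d_store_dock)}

== RESULT ==
["have(k3)", "key_at(k2,dock)", "open(d_store_dock)"]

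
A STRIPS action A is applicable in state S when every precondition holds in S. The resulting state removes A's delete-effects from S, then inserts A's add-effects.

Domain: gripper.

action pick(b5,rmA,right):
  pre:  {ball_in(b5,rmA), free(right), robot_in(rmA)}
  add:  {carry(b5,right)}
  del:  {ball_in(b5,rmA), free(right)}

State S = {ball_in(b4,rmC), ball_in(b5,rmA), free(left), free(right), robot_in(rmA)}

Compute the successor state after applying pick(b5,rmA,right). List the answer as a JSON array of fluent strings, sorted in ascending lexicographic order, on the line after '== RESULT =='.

Progress:
  pre ⊆ S: {ball_in(b5,rmA), free(right), robot_in(rmA)} ⊆ S  — applicable
  S \ del = {ball_in(b4,rmC), free(left), robot_in(rmA)}
  ∪ add   = {ball_in(b4,rmC), carry(b5,right), free(left), robot_in(rmA)}

== RESULT ==
["ball_in(b4,rmC)", "carry(b5,right)", "free(left)", "robot_in(rmA)"]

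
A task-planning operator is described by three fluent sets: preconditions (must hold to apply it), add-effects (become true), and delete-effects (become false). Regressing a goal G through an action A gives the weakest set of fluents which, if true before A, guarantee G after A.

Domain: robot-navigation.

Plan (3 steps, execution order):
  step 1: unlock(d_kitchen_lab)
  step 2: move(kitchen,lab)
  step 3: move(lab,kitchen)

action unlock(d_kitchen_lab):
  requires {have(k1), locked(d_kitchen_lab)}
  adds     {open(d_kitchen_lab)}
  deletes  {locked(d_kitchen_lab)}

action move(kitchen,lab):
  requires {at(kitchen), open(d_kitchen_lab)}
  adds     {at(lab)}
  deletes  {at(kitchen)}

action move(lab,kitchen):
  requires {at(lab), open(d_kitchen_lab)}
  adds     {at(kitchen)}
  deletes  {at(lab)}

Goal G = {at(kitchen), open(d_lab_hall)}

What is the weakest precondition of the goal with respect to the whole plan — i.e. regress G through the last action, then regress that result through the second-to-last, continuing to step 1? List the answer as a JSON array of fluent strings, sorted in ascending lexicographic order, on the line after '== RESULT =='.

Regress step by step:
  through step 3 (move(lab,kitchen)): drop {at(kitchen)}, keep {open(d_lab_hall)}, require {at(lab), open(d_kitchen_lab)}
    → {at(lab), open(d_kitchen_lab), open(d_lab_hall)}
  through step 2 (move(kitchen,lab)): drop {at(lab)}, keep {open(d_kitchen_lab), open(d_lab_hall)}, require {at(kitchen), open(d_kitchen_lab)}
    → {at(kitchen), open(d_kitchen_lab), open(d_lab_hall)}
  through step 1 (unlock(d_kitchen_lab)): drop {open(d_kitchen_lab)}, keep {at(kitchen), open(d_lab_hall)}, require {have(k1), locked(d_kitchen_lab)}
    → {at(kitchen), have(k1), locked(d_kitchen_lab), open(d_lab_hall)}

== RESULT ==
["at(kitchen)", "have(k1)", "locked(d_kitchen_lab)", "open(d_lab_hall)"]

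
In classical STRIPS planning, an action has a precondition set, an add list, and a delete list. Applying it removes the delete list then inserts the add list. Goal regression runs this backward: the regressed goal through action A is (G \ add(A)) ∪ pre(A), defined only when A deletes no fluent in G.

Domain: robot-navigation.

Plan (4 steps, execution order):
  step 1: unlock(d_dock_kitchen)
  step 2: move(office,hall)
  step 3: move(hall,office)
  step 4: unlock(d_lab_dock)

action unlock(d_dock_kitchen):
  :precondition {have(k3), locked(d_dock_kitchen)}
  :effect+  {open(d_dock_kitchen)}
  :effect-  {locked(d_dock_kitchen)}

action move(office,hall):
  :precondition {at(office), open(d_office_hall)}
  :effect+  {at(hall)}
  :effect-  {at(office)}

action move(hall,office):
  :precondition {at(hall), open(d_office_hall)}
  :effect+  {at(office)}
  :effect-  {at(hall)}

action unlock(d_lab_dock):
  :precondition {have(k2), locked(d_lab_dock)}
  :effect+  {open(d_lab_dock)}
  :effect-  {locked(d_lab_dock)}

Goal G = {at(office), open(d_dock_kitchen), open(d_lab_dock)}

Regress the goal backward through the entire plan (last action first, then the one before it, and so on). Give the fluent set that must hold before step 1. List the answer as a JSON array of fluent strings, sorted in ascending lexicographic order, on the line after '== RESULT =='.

Work backward from the goal:
  through step 4 (unlock(d_lab_dock)): drop {open(d_lab_dock)}, keep {at(office), open(d_dock_kitchen)}, require {have(k2), locked(d_lab_dock)}
    → {at(office), have(k2), locked(d_lab_dock), open(d_dock_kitchen)}
  through step 3 (move(hall,office)): drop {at(office)}, keep {have(k2), locked(d_lab_dock), open(d_dock_kitchen)}, require {at(hall), open(d_office_hall)}
    → {at(hall), have(k2), locked(d_lab_dock), open(d_dock_kitchen), open(d_office_hall)}
  through step 2 (move(office,hall)): drop {at(hall)}, keep {have(k2), locked(d_lab_dock), open(d_dock_kitchen), open(d_office_hall)}, require {at(office), open(d_office_hall)}
    → {at(office), have(k2), locked(d_lab_dock), open(d_dock_kitchen), open(d_office_hall)}
  through step 1 (unlock(d_dock_kitchen)): drop {open(d_dock_kitchen)}, keep {at(office), have(k2), locked(d_lab_dock), open(d_office_hall)}, require {have(k3), locked(d_dock_kitchen)}
    → {at(office), have(k2), have(k3), locked(d_dock_kitchen), locked(d_lab_dock), open(d_office_hall)}

== RESULT ==
["at(office)", "have(k2)", "have(k3)", "locked(d_dock_kitchen)", "locked(d_lab_dock)", "open(d_office_hall)"]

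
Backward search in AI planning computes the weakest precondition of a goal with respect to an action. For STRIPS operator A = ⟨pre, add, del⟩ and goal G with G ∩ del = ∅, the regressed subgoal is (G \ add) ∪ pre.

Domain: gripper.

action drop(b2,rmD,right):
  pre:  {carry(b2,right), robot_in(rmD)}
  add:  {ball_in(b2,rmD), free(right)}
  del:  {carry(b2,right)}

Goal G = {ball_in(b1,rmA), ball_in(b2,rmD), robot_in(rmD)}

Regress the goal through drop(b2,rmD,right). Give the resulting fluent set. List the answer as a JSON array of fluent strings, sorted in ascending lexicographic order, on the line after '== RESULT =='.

Compute (G \ add) ∪ pre:
  G ∩ del = {}  (empty — regression defined)
  G \ add = {ball_in(b1,rmA), ball_in(b2,rmD), robot_in(rmD)} \ {ball_in(b2,rmD), free(right)} = {ball_in(b1,rmA), robot_in(rmD)}
  ∪ pre   = {ball_in(b1,rmA), robot_in(rmD)} ∪ {carry(b2,right), robot_in(rmD)}
          = {ball_in(b1,rmA), carry(b2,right), robot_in(rmD)}

== RESULT ==
["ball_in(b1,rmA)", "carry(b2,right)", "robot_in(rmD)"]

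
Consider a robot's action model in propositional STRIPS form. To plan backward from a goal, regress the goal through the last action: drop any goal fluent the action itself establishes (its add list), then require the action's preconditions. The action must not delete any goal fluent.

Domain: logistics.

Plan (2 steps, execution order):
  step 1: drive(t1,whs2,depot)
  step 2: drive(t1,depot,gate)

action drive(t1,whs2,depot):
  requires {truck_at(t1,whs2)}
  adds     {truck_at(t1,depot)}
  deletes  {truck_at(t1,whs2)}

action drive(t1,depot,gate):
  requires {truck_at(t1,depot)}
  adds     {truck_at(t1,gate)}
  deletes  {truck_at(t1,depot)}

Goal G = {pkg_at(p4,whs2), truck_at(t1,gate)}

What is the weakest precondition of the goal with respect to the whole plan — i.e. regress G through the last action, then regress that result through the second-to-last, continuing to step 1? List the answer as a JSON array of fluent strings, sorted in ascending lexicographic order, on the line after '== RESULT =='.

Regress step by step:
  through step 2 (drive(t1,depot,gate)): drop {truck_at(t1,gate)}, keep {pkg_at(p4,whs2)}, require {truck_at(t1,depot)}
    → {pkg_at(p4,whs2), truck_at(t1,depot)}
  through step 1 (drive(t1,whs2,depot)): drop {truck_at(t1,depot)}, keep {pkg_at(p4,whs2)}, require {truck_at(t1,whs2)}
    → {pkg_at(p4,whs2), truck_at(t1,whs2)}

== RESULT ==
["pkg_at(p4,whs2)", "truck_at(t1,whs2)"]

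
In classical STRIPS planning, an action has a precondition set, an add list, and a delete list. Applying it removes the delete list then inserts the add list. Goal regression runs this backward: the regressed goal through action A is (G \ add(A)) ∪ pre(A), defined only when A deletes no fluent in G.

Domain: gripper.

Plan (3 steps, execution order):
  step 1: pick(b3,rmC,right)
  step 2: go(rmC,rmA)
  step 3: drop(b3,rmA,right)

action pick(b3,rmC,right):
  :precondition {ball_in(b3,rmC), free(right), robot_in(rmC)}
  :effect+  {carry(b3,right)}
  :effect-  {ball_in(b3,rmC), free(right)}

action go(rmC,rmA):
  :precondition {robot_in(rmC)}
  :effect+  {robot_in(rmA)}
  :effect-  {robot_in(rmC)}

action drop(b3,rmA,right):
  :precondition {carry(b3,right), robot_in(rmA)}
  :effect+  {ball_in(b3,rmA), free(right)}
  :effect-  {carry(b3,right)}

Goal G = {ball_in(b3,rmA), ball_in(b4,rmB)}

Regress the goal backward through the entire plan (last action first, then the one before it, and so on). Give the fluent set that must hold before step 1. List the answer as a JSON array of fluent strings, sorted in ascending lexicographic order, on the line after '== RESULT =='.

Regress step by step:
  through step 3 (drop(b3,rmA,right)): drop {ball_in(b3,rmA)}, keep {ball_in(b4,rmB)}, require {carry(b3,right), robot_in(rmA)}
    → {ball_in(b4,rmB), carry(b3,right), robot_in(rmA)}
  through step 2 (go(rmC,rmA)): drop {robot_in(rmA)}, keep {ball_in(b4,rmB), carry(b3,right)}, require {robot_in(rmC)}
    → {ball_in(b4,rmB), carry(b3,right), robot_in(rmC)}
  through step 1 (pick(b3,rmC,right)): drop {carry(b3,right)}, keep {ball_in(b4,rmB), robot_in(rmC)}, require {ball_in(b3,rmC), free(right), robot_in(rmC)}
    → {ball_in(b3,rmC), ball_in(b4,rmB), free(right), robot_in(rmC)}

== RESULT ==
["ball_in(b3,rmC)", "ball_in(b4,rmB)", "free(right)", "robot_in(rmC)"]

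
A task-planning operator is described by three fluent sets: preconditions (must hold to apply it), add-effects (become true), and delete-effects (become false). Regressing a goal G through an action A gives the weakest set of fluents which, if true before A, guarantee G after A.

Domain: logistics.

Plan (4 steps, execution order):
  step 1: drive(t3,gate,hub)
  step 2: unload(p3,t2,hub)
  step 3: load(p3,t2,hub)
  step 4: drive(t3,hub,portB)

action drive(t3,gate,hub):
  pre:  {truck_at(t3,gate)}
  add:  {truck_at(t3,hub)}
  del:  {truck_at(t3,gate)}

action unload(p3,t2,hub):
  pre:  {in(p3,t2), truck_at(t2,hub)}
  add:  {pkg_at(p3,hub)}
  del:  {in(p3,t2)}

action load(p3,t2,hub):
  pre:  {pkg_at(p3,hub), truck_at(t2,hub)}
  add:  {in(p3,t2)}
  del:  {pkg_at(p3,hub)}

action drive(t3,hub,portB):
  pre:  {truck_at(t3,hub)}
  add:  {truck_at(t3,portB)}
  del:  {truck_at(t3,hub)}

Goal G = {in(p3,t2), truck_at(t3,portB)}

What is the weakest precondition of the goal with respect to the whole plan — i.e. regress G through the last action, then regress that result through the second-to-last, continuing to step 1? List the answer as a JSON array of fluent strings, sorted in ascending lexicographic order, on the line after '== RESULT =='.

Work backward from the goal:
  through step 4 (drive(t3,hub,portB)): drop {truck_at(t3,portB)}, keep {in(p3,t2)}, require {truck_at(t3,hub)}
    → {in(p3,t2), truck_at(t3,hub)}
  through step 3 (load(p3,t2,hub)): drop {in(p3,t2)}, keep {truck_at(t3,hub)}, require {pkg_at(p3,hub), truck_at(t2,hub)}
    → {pkg_at(p3,hub), truck_at(t2,hub), truck_at(t3,hub)}
  through step 2 (unload(p3,t2,hub)): drop {pkg_at(p3,hub)}, keep {truck_at(t2,hub), truck_at(t3,hub)}, require {in(p3,t2), truck_at(t2,hub)}
    → {in(p3,t2), truck_at(t2,hub), truck_at(t3,hub)}
  through step 1 (drive(t3,gate,hub)): drop {truck_at(t3,hub)}, keep {in(p3,t2), truck_at(t2,hub)}, require {truck_at(t3,gate)}
    → {in(p3,t2), truck_at(t2,hub), truck_at(t3,gate)}

== RESULT ==
["in(p3,t2)", "truck_at(t2,hub)", "truck_at(t3,gate)"]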